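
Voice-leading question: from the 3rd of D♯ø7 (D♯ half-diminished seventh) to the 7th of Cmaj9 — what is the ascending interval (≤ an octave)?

perfect 4th

The 3rd of D♯ø7 (D♯ half-diminished seventh) is F♯; the 7th of Cmaj9 is B.
From F♯ to B is 5 semitones, exactly the perfect fourth.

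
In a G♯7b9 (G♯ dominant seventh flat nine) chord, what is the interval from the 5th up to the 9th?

diminished fifth

G♯7b9 is spelled G♯ B♯ D♯ F♯ A.
So we need the interval from D♯ up to A.
From D♯ to A: 6 semitones over a fifth = diminished.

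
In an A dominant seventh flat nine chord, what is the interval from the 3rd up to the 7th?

A dominant seventh flat nine is spelled A C♯ E G B♭.
The 3rd is C♯ and the 7th is G.
5 letter names make it a fifth; at 6 semitones (a half step narrower than perfect) the quality is diminished.

diminished fifth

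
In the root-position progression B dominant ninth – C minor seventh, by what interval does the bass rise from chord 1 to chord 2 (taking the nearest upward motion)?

minor 2nd

The roots are B and C.
2 letter names make it a second; at 1 semitone (a half step narrower than major) the quality is minor.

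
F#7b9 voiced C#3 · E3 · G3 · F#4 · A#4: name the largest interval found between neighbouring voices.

M7

Adjacent intervals: C#3→E3 = minor third; E3→G3 = minor third; G3→F#4 = major seventh; F#4→A#4 = major third.
The largest is G3 to F#4, a major seventh (11 semitones).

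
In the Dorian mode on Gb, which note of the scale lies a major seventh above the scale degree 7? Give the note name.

Eb

The scale is Gb Ab Bbb Cb Db Eb Fb.
The scale degree 7 is Fb; a major seventh above that is Eb — scale degree 6.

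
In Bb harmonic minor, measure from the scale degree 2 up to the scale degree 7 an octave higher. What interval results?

major thirteenth

The scale runs Bb C Db Eb F Gb A.
The scale degree 2 is C and the scale degree 7 (up an octave) is A.
From C to A is 21 semitones, exactly the major thirteenth.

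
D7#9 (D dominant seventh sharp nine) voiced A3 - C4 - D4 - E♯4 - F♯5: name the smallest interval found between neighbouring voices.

Adjacent intervals: A3→C4 = minor third; C4→D4 = major second; D4→E♯4 = augmented second; E♯4→F♯5 = minor ninth.
The smallest is C4 to D4, a major second (2 semitones).

major second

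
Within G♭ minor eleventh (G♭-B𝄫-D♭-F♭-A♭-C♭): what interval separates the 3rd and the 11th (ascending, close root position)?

That puts B𝄫 below C♭.
From B𝄫 to C♭ is 14 semitones, exactly the major ninth.

major 9th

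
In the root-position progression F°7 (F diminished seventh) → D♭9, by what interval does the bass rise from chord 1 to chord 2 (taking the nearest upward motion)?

m6

The roots are F and D♭.
From F to D♭: 8 semitones over a sixth = minor.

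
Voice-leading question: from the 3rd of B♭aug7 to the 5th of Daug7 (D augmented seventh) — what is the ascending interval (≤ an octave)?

A5

The 3rd of B♭aug7 is D; the 5th of Daug7 (D augmented seventh) is A♯.
5 letter names make it a fifth; at 8 semitones (a half step wider than perfect) the quality is augmented.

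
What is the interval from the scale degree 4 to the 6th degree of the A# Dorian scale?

Spelling the A# Dorian scale: A# B# C# D# E# F## G#.
That puts D# below F##.
Counting 3 letters and 4 half steps from D# gives a major third.

major third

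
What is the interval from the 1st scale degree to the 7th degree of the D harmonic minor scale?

Spelling the D harmonic minor scale: D E F G A Bb C#.
That puts D below C#.
D up to C# spans 7 letter names and 11 semitones — a major seventh.

major 7th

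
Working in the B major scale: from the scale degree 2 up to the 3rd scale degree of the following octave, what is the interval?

Spelling the B major scale: B C# D# E F# G# A#.
The scale degree 2 is C# and the scale degree 3 (up an octave) is D#.
C# up to D# spans 9 letter names and 14 semitones — a major ninth.

major 9th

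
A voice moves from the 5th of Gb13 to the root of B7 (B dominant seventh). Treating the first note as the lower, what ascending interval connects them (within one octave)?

The 5th of Gb13 is Db; the root of B7 (B dominant seventh) is B.
Db up to B is 10 semitones, a half step wider than a major sixth, so the interval is augmented.

augmented sixth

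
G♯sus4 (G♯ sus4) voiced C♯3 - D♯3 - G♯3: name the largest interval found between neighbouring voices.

Adjacent intervals: C♯3→D♯3 = major second; D♯3→G♯3 = perfect fourth.
The largest is D♯3 to G♯3, a perfect fourth (5 semitones).

perfect 4th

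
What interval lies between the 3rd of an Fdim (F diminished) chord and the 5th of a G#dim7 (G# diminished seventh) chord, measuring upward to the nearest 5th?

Fdim (F diminished) has Ab as its 3rd, and G#dim7 (G# diminished seventh) has D as its 5th.
4 letter names make it a fourth; at 6 semitones (a half step wider than perfect) the quality is augmented.

augmented fourth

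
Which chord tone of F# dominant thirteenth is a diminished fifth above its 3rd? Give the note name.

E

F#13 (F# dominant thirteenth): F#–A#–C#–E–G#–D#.
The 3rd is A#. A diminished fifth above A# is E.
E is the chord's 7th.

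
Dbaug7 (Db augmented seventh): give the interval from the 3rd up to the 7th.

Db+7: Db F A Cb.
3rd = F; 7th = Cb.
5 letter names make it a fifth; at 6 semitones (a half step narrower than perfect) the quality is diminished.

diminished fifth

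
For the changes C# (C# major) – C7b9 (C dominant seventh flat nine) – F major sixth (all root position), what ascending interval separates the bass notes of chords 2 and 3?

P4

The roots are C and F.
C up to F spans 4 letter names and 5 semitones — a perfect fourth.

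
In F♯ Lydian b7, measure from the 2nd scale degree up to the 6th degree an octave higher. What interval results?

The scale runs F♯ G♯ A♯ B♯ C♯ D♯ E.
The 2nd scale degree is G♯ and the degree 6 (up an octave) is D♯.
From G♯ to D♯ is 19 semitones, exactly the perfect twelfth.

perfect twelfth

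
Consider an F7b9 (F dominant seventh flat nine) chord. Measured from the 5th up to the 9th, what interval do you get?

diminished 5th

The chord tones of F7b9 are F-A-C-E♭-G♭.
5th = C; 9th = G♭.
From C to G♭: 6 semitones over a fifth = diminished.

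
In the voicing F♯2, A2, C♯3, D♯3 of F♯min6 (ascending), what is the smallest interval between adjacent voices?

major second

Adjacent intervals: F♯2→A2 = minor third; A2→C♯3 = major third; C♯3→D♯3 = major second.
The smallest is C♯3 to D♯3, a major second (2 semitones).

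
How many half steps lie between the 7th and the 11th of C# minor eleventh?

7

C#m11 is spelled C#, E, G#, B, D#, F#.
B to F# is a perfect fifth: 7 semitones.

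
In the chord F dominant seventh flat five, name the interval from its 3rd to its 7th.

diminished 5th

Spelling the chord: F, A, C♭, E♭.
That puts A below E♭.
From A to E♭: 6 semitones over a fifth = diminished.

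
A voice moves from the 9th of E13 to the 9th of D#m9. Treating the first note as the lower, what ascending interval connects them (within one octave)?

M7

E13 has F# as its 9th, and D#m9 has E# as its 9th.
F# up to E# spans 7 letter names and 11 semitones — a major seventh.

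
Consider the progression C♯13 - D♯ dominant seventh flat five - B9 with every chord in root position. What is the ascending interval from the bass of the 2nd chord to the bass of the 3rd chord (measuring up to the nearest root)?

minor 6th

The roots are D♯ and B.
From D♯ to B: 8 semitones over a sixth = minor.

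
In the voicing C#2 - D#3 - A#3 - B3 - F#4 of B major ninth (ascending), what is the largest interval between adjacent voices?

Adjacent intervals: C#2→D#3 = major ninth; D#3→A#3 = perfect fifth; A#3→B3 = minor second; B3→F#4 = perfect fifth.
The largest is C#2 to D#3, a major ninth (14 semitones).

major 9th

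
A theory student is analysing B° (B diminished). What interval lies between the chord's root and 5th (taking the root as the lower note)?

Bdim is spelled B–D–F.
So we need the interval from B up to F.
B up to F is 6 semitones, a half step narrower than a perfect fifth, so the interval is diminished.

diminished fifth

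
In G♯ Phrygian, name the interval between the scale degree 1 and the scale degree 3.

The scale runs G♯ A B C♯ D♯ E F♯.
Scale degree 1 = G♯; scale degree 3 = B.
3 letter names make it a third; at 3 semitones (a half step narrower than major) the quality is minor.

minor third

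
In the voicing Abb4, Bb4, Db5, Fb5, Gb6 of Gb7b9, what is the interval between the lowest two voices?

augmented second

Those voices are Abb4 and Bb4.
Abb up to Bb is 3 semitones, a half step wider than a major second, so the interval is augmented.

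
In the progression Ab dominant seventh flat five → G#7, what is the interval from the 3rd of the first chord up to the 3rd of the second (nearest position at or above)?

The 3rd of Ab dominant seventh flat five is C; the 3rd of G#7 is B#.
C up to B# is 12 semitones, a half step wider than a major seventh, so the interval is augmented.

augmented 7th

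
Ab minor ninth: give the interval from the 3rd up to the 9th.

Abmin9 is spelled Ab-Cb-Eb-Gb-Bb.
The 3rd is Cb and the 9th is Bb.
Counting 7 letters and 11 half steps from Cb gives a major seventh.

major 7th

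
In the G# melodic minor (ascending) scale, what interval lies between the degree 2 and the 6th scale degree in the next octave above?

perfect 12th

Spelling the G# melodic minor (ascending) scale: G# A# B C# D# E# F##.
The degree 2 is A# and the degree 6 (up an octave) is E#.
From A# to E# is 19 semitones, exactly the perfect twelfth.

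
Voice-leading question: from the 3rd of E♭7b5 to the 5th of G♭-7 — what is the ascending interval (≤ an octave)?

E♭7b5 has G as its 3rd, and G♭-7 has D♭ as its 5th.
From G to D♭: 6 semitones over a fifth = diminished.

diminished fifth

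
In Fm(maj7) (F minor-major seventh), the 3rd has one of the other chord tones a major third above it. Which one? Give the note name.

Spelling the chord: F Ab C E.
The 3rd is Ab. A major third above Ab is C.
C is the chord's 5th.

C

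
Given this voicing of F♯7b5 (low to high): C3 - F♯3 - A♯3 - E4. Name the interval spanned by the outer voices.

The outer voices are C3 and E4.
C up to E spans 10 letter names and 16 semitones — a major tenth.

M10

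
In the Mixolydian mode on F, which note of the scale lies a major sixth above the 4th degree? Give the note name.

The scale is F G A Bb C D Eb.
The 4th degree is Bb; a major sixth above that is G — scale degree 2.

G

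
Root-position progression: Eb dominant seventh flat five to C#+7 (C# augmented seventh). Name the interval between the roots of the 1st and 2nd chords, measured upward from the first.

The roots are Eb and C#.
6 letter names make it a sixth; at 10 semitones (a half step wider than major) the quality is augmented.

augmented 6th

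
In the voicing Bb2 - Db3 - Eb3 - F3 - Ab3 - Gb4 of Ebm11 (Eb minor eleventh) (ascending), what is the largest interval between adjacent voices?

Adjacent intervals: Bb2→Db3 = minor third; Db3→Eb3 = major second; Eb3→F3 = major second; F3→Ab3 = minor third; Ab3→Gb4 = minor seventh.
The largest is Ab3 to Gb4, a minor seventh (10 semitones).

minor seventh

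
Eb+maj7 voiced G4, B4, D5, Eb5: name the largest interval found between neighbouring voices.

Adjacent intervals: G4→B4 = major third; B4→D5 = minor third; D5→Eb5 = minor second.
The largest is G4 to B4, a major third (4 semitones).

major third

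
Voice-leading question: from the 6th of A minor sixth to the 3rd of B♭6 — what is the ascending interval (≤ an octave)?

minor sixth

A minor sixth has F♯ as its 6th, and B♭6 has D as its 3rd.
6 letter names make it a sixth; at 8 semitones (a half step narrower than major) the quality is minor.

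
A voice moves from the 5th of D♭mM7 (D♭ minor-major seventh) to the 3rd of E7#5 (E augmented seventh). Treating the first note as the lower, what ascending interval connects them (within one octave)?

The 5th of D♭mM7 (D♭ minor-major seventh) is A♭; the 3rd of E7#5 (E augmented seventh) is G♯.
A♭ up to G♯ is 12 semitones, a half step wider than a major seventh, so the interval is augmented.

augmented seventh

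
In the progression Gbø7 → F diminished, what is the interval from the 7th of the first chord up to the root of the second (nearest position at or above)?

A1

Gbø7 has Fb as its 7th, and F diminished has F as its root.
Fb up to F is 1 semitone, a half step wider than a perfect unison, so the interval is augmented.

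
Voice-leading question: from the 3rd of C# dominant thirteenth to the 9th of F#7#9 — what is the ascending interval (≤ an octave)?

The 3rd of C# dominant thirteenth is E#; the 9th of F#7#9 is G##.
E# up to G## spans 3 letter names and 4 semitones — a major third.

major third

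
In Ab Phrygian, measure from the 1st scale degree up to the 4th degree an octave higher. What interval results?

perfect eleventh

The scale runs Ab Bbb Cb Db Eb Fb Gb.
So we need the interval from Ab up to Db.
Counting 11 letters and 17 half steps from Ab gives a perfect eleventh.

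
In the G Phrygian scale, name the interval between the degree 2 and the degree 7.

major 6th

Spelling the G Phrygian scale: G A♭ B♭ C D E♭ F.
That puts A♭ below F.
Counting 6 letters and 9 half steps from A♭ gives a major sixth.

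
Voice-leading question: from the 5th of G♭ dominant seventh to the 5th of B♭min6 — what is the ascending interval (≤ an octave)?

The 5th of G♭ dominant seventh is D♭; the 5th of B♭min6 is F.
Counting 3 letters and 4 half steps from D♭ gives a major third.

major third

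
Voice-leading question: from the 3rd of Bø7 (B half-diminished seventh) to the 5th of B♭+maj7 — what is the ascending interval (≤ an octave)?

The 3rd of Bø7 (B half-diminished seventh) is D; the 5th of B♭+maj7 is F♯.
D up to F♯ spans 3 letter names and 4 semitones — a major third.

major third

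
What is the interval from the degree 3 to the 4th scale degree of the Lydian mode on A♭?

major 2nd

The scale runs A♭ B♭ C D E♭ F G.
That puts C below D.
From C to D is 2 semitones, exactly the major second.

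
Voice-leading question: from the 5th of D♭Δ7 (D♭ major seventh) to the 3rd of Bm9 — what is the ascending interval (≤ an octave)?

augmented fourth

The 5th of D♭Δ7 (D♭ major seventh) is A♭; the 3rd of Bm9 is D.
From A♭ to D: 6 semitones over a fourth = augmented.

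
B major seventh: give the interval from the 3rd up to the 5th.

Spelling the chord: B, D#, F#, A#.
3rd = D#; 5th = F#.
From D# to F#: 3 semitones over a third = minor.

m3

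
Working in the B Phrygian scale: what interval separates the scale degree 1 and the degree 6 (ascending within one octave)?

minor sixth

The scale runs B C D E F♯ G A.
That puts B below G.
From B to G: 8 semitones over a sixth = minor.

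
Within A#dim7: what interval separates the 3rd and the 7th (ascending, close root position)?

A#dim7 (A# diminished seventh) is spelled A#, C#, E, G.
The 3rd is C# and the 7th is G.
5 letter names make it a fifth; at 6 semitones (a half step narrower than perfect) the quality is diminished.

diminished fifth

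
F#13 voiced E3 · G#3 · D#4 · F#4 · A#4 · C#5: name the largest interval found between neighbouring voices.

P5

Adjacent intervals: E3→G#3 = major third; G#3→D#4 = perfect fifth; D#4→F#4 = minor third; F#4→A#4 = major third; A#4→C#5 = minor third.
The largest is G#3 to D#4, a perfect fifth (7 semitones).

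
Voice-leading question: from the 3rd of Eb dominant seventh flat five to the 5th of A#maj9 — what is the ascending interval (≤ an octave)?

Eb dominant seventh flat five has G as its 3rd, and A#maj9 has E# as its 5th.
G up to E# is 10 semitones, a half step wider than a major sixth, so the interval is augmented.

augmented 6th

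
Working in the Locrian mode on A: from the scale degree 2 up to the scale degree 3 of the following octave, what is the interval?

major 9th

A locrian: A Bb C D Eb F G.
Scale degree 2 = Bb; degree 3 (up an octave) = C.
Counting 9 letters and 14 half steps from Bb gives a major ninth.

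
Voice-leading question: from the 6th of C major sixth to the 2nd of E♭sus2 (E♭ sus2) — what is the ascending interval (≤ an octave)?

minor sixth

C major sixth has A as its 6th, and E♭sus2 (E♭ sus2) has F as its 2nd.
6 letter names make it a sixth; at 8 semitones (a half step narrower than major) the quality is minor.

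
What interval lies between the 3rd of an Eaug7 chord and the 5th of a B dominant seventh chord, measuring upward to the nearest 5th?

minor seventh

The 3rd of Eaug7 is G#; the 5th of B dominant seventh is F#.
G# up to F# is 10 semitones, a half step narrower than a major seventh, so the interval is minor.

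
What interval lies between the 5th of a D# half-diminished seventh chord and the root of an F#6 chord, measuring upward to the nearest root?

The 5th of D# half-diminished seventh is A; the root of F#6 is F#.
Counting 6 letters and 9 half steps from A gives a major sixth.

M6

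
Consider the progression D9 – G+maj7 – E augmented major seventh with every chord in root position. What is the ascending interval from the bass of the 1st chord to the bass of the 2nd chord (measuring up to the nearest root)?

perfect 4th

The roots are D and G.
From D to G is 5 semitones, exactly the perfect fourth.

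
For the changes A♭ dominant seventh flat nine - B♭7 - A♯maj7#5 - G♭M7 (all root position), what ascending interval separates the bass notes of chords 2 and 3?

The roots are B♭ and A♯.
B♭ up to A♯ is 12 semitones, a half step wider than a major seventh, so the interval is augmented.

augmented 7th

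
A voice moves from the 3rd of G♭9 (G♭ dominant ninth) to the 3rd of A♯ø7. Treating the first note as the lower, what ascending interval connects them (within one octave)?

The 3rd of G♭9 (G♭ dominant ninth) is B♭; the 3rd of A♯ø7 is C♯.
B♭ up to C♯ is 3 semitones, a half step wider than a major second, so the interval is augmented.

augmented second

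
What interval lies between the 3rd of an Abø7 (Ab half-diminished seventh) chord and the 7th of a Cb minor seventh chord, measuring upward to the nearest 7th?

Abø7 (Ab half-diminished seventh) has Cb as its 3rd, and Cb minor seventh has Bbb as its 7th.
From Cb to Bbb: 10 semitones over a seventh = minor.

m7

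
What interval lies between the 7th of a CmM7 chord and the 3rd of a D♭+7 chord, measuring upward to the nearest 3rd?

d5

The 7th of CmM7 is B; the 3rd of D♭+7 is F.
B up to F is 6 semitones, a half step narrower than a perfect fifth, so the interval is diminished.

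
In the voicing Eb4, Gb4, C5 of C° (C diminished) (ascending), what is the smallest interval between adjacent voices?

Adjacent intervals: Eb4→Gb4 = minor third; Gb4→C5 = augmented fourth.
The smallest is Eb4 to Gb4, a minor third (3 semitones).

minor 3rd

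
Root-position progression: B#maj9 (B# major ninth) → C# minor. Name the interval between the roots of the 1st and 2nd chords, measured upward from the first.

The roots are B# and C#.
B# up to C# is 1 semitone, a half step narrower than a major second, so the interval is minor.

minor second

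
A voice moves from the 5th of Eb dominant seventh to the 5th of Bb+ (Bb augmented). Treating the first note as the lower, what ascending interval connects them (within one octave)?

A5

Eb dominant seventh has Bb as its 5th, and Bb+ (Bb augmented) has F# as its 5th.
Bb up to F# is 8 semitones, a half step wider than a perfect fifth, so the interval is augmented.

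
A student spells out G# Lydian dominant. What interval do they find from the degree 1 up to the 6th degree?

major sixth

Spelling G# Lydian dominant: G# A# B# C## D# E# F#.
That puts G# below E#.
Counting 6 letters and 9 half steps from G# gives a major sixth.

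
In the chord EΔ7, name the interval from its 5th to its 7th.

M3

Emaj7: E, G#, B, D#.
5th = B; 7th = D#.
From B to D# is 4 semitones, exactly the major third.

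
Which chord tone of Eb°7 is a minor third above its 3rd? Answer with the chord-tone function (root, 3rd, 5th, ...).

5th

The chord tones of Ebdim7 (Eb diminished seventh) are Eb Gb Bbb Dbb.
The 3rd is Gb. A minor third above Gb is Bbb.
Bbb is the chord's 5th.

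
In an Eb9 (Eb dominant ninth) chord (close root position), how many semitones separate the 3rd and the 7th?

6

The chord tones of Eb9 (Eb dominant ninth) are Eb-G-Bb-Db-F.
G to Db is a diminished fifth: 6 semitones.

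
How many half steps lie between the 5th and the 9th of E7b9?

The chord tones of E dominant seventh flat nine are E–G#–B–D–F.
B to F is a diminished fifth: 6 semitones.

6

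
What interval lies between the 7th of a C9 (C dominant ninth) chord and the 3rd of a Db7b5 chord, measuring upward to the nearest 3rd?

P5

C9 (C dominant ninth) has Bb as its 7th, and Db7b5 has F as its 3rd.
Bb up to F spans 5 letter names and 7 semitones — a perfect fifth.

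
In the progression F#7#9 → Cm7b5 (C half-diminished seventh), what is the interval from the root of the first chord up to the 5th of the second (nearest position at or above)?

The root of F#7#9 is F#; the 5th of Cm7b5 (C half-diminished seventh) is Gb.
2 letter names make it a second; at 0 semitones (a whole step narrower than major) the quality is diminished.

diminished second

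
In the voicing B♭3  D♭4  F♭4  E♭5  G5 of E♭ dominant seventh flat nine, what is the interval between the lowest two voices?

Those voices are B♭3 and D♭4.
B♭ up to D♭ is 3 semitones, a half step narrower than a major third, so the interval is minor.

minor 3rd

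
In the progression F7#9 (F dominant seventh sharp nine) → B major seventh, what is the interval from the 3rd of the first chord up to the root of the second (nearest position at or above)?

The 3rd of F7#9 (F dominant seventh sharp nine) is A; the root of B major seventh is B.
Counting 2 letters and 2 half steps from A gives a major second.

major second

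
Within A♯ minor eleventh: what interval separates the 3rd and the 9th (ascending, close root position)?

A♯m11 is spelled A♯–C♯–E♯–G♯–B♯–D♯.
3rd = C♯; 9th = B♯.
From C♯ to B♯ is 11 semitones, exactly the major seventh.

M7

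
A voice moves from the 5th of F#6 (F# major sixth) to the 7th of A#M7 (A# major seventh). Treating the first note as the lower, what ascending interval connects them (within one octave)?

A5

The 5th of F#6 (F# major sixth) is C#; the 7th of A#M7 (A# major seventh) is G##.
5 letter names make it a fifth; at 8 semitones (a half step wider than perfect) the quality is augmented.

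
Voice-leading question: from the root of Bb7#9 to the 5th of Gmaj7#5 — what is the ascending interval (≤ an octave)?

augmented 3rd

Bb7#9 has Bb as its root, and Gmaj7#5 has D# as its 5th.
3 letter names make it a third; at 5 semitones (a half step wider than major) the quality is augmented.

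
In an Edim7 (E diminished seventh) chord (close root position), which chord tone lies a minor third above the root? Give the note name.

E diminished seventh: E-G-B♭-D♭.
The root is E. A minor third above E is G.
G is the chord's 3rd.

G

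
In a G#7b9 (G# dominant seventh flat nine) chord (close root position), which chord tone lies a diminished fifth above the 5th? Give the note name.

The chord tones of G#7b9 are G#–B#–D#–F#–A.
The 5th is D#. A diminished fifth above D# is A.
A is the chord's 9th.

A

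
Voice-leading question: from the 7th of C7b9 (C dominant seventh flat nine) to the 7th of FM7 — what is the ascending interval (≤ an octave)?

A4

The 7th of C7b9 (C dominant seventh flat nine) is Bb; the 7th of FM7 is E.
From Bb to E: 6 semitones over a fourth = augmented.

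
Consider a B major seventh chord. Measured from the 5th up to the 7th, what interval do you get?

Spelling the chord: B–D♯–F♯–A♯.
That puts F♯ below A♯.
F♯ up to A♯ spans 3 letter names and 4 semitones — a major third.

major 3rd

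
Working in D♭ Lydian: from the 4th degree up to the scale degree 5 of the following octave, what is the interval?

D♭ lydian: D♭ E♭ F G A♭ B♭ C.
So we need the interval from G up to A♭.
9 letter names make it a ninth; at 13 semitones (a half step narrower than major) the quality is minor.

minor ninth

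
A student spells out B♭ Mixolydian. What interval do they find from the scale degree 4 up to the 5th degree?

M2

Spelling B♭ Mixolydian: B♭ C D E♭ F G A♭.
Scale degree 4 = E♭; scale degree 5 = F.
E♭ up to F spans 2 letter names and 2 semitones — a major second.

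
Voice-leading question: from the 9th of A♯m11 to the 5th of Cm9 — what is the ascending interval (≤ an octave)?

diminished sixth

A♯m11 has B♯ as its 9th, and Cm9 has G as its 5th.
B♯ up to G is 7 semitones, a whole step narrower than a major sixth, so the interval is diminished.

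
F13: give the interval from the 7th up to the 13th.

major 7th

F13 (F dominant thirteenth): F-A-C-Eb-G-D.
7th = Eb; 13th = D.
Eb up to D spans 7 letter names and 11 semitones — a major seventh.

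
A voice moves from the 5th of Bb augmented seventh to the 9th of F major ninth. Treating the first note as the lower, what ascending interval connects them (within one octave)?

m2

The 5th of Bb augmented seventh is F#; the 9th of F major ninth is G.
From F# to G: 1 semitone over a second = minor.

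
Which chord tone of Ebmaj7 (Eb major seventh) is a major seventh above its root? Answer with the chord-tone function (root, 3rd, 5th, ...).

7th

Spelling the chord: Eb–G–Bb–D.
The root is Eb. A major seventh above Eb is D.
D is the chord's 7th.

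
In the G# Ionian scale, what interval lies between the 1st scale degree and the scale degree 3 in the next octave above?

G# major: G# A# B# C# D# E# F##.
1st scale degree = G#; 3rd scale degree (up an octave) = B#.
Counting 10 letters and 16 half steps from G# gives a major tenth.

major tenth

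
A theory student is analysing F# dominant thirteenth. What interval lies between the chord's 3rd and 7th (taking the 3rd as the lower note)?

diminished fifth

The chord tones of F#13 are F#, A#, C#, E, G#, D#.
The 3rd is A# and the 7th is E.
5 letter names make it a fifth; at 6 semitones (a half step narrower than perfect) the quality is diminished.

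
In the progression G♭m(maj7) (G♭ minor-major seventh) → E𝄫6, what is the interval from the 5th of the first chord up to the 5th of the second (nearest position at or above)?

The 5th of G♭m(maj7) (G♭ minor-major seventh) is D♭; the 5th of E𝄫6 is B𝄫.
6 letter names make it a sixth; at 8 semitones (a half step narrower than major) the quality is minor.

minor 6th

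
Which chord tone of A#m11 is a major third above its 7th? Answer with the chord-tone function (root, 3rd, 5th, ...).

9th

A#m11 is spelled A#-C#-E#-G#-B#-D#.
The 7th is G#. A major third above G# is B#.
B# is the chord's 9th.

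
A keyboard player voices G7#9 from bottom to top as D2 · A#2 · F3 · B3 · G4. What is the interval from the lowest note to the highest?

The outer voices are D2 and G4.
D up to G spans 18 letter names and 29 semitones — a perfect 18th.

perfect 18th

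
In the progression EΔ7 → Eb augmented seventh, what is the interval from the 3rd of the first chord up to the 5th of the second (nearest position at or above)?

minor third

The 3rd of EΔ7 is G#; the 5th of Eb augmented seventh is B.
G# up to B is 3 semitones, a half step narrower than a major third, so the interval is minor.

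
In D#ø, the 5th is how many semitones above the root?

6

Spelling the chord: D#-F#-A-C#.
D# to A is a diminished fifth: 6 semitones.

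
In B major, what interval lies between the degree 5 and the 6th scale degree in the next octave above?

The scale runs B C♯ D♯ E F♯ G♯ A♯.
So we need the interval from F♯ up to G♯.
From F♯ to G♯ is 14 semitones, exactly the major ninth.

M9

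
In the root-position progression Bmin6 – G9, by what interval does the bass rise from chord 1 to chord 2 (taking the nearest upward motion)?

minor sixth

The roots are B and G.
B up to G is 8 semitones, a half step narrower than a major sixth, so the interval is minor.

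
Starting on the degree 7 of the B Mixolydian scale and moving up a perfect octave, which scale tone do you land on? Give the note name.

The scale is B C# D# E F# G# A.
The degree 7 is A; a perfect octave above that is A — scale degree 7.

A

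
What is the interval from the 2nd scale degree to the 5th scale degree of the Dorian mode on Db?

Db dorian: Db Eb Fb Gb Ab Bb Cb.
The 2nd scale degree is Eb and the scale degree 5 is Ab.
Counting 4 letters and 5 half steps from Eb gives a perfect fourth.

P4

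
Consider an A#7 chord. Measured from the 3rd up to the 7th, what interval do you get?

A#7 (A# dominant seventh): A#–C##–E#–G#.
That puts C## below G#.
C## up to G# is 6 semitones, a half step narrower than a perfect fifth, so the interval is diminished.
That tritone between 3rd and 7th is what gives the dominant seventh its pull toward resolution.

diminished fifth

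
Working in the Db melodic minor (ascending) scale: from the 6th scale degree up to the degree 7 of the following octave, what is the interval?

major 9th

Spelling the Db melodic minor (ascending) scale: Db Eb Fb Gb Ab Bb C.
The 6th scale degree is Bb and the scale degree 7 (up an octave) is C.
From Bb to C is 14 semitones, exactly the major ninth.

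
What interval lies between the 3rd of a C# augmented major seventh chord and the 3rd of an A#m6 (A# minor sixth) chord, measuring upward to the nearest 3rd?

minor 6th

The 3rd of C# augmented major seventh is E#; the 3rd of A#m6 (A# minor sixth) is C#.
From E# to C#: 8 semitones over a sixth = minor.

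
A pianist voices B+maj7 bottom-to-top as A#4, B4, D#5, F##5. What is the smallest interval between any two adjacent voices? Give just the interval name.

minor second

Adjacent intervals: A#4→B4 = minor second; B4→D#5 = major third; D#5→F##5 = major third.
The smallest is A#4 to B4, a minor second (1 semitone).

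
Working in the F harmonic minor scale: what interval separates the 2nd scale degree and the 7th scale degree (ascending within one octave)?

Spelling the F harmonic minor scale: F G Ab Bb C Db E.
That puts G below E.
Counting 6 letters and 9 half steps from G gives a major sixth.

major 6th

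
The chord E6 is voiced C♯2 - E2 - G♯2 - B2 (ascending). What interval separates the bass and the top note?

minor seventh

The outer voices are C♯2 and B2.
C♯ up to B is 10 semitones, a half step narrower than a major seventh, so the interval is minor.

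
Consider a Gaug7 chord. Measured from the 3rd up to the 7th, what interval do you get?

diminished fifth

Spelling the chord: G, B, D♯, F.
So we need the interval from B up to F.
5 letter names make it a fifth; at 6 semitones (a half step narrower than perfect) the quality is diminished.
This 3–7 tritone is the characteristic tension at the heart of the dominant sound.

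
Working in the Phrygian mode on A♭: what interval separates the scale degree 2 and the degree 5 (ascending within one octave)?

augmented fourth

A♭ phrygian: A♭ B𝄫 C♭ D♭ E♭ F♭ G♭.
The scale degree 2 is B𝄫 and the degree 5 is E♭.
4 letter names make it a fourth; at 6 semitones (a half step wider than perfect) the quality is augmented.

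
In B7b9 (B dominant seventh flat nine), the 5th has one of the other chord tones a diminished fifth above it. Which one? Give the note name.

B7b9 (B dominant seventh flat nine): B D♯ F♯ A C.
The 5th is F♯. A diminished fifth above F♯ is C.
C is the chord's 9th.

C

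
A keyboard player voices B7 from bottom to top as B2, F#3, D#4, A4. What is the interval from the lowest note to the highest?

The outer voices are B2 and A4.
From B to A: 22 semitones over a fourteenth = minor.

minor fourteenth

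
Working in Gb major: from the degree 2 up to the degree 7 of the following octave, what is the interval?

major 13th

The scale runs Gb Ab Bb Cb Db Eb F.
Degree 2 = Ab; 7th degree (up an octave) = F.
Counting 13 letters and 21 half steps from Ab gives a major thirteenth.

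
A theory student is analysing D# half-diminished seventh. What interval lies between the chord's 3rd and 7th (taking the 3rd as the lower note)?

The chord tones of D#ø7 (D# half-diminished seventh) are D# F# A C#.
So we need the interval from F# up to C#.
Counting 5 letters and 7 half steps from F# gives a perfect fifth.

perfect fifth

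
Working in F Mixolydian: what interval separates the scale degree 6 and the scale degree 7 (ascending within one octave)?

The scale runs F G A Bb C D Eb.
So we need the interval from D up to Eb.
From D to Eb: 1 semitone over a second = minor.

minor second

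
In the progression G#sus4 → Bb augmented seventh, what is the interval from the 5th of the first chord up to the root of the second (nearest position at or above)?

d6

G#sus4 has D# as its 5th, and Bb augmented seventh has Bb as its root.
D# up to Bb is 7 semitones, a whole step narrower than a major sixth, so the interval is diminished.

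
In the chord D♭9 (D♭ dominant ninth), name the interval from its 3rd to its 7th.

The chord tones of D♭9 (D♭ dominant ninth) are D♭ F A♭ C♭ E♭.
The 3rd is F and the 7th is C♭.
F up to C♭ is 6 semitones, a half step narrower than a perfect fifth, so the interval is diminished.
That tritone between 3rd and 7th is what gives the dominant seventh its pull toward resolution.

diminished 5th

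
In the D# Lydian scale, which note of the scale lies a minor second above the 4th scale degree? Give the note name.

A#

The scale is D# E# F## G## A# B# C##.
The 4th scale degree is G##; a minor second above that is A# — scale degree 5.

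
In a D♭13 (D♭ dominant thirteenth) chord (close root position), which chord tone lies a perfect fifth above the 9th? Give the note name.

D♭13 is spelled D♭ F A♭ C♭ E♭ B♭.
The 9th is E♭. A perfect fifth above E♭ is B♭.
B♭ is the chord's 13th.

Bb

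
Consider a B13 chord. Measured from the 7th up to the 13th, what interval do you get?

Spelling the chord: B–D#–F#–A–C#–G#.
That puts A below G#.
From A to G# is 11 semitones, exactly the major seventh.

major seventh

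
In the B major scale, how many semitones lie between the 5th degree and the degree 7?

The scale is B C# D# E F# G# A#.
F# up to A# is a major third — 4 semitones.

4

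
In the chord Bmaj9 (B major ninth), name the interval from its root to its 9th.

M9

The chord tones of Bmaj9 (B major ninth) are B–D♯–F♯–A♯–C♯.
That puts B below C♯.
B up to C♯ spans 9 letter names and 14 semitones — a major ninth.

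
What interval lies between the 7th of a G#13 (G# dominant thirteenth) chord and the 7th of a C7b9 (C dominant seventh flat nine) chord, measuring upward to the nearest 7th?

G#13 (G# dominant thirteenth) has F# as its 7th, and C7b9 (C dominant seventh flat nine) has Bb as its 7th.
From F# to Bb: 4 semitones over a fourth = diminished.

diminished 4th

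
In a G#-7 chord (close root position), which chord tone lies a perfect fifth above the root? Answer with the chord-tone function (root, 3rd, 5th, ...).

5th

The chord tones of G#-7 are G#, B, D#, F#.
The root is G#. A perfect fifth above G# is D#.
D# is the chord's 5th.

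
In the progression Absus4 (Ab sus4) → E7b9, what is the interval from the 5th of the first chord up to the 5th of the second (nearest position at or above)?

Absus4 (Ab sus4) has Eb as its 5th, and E7b9 has B as its 5th.
Eb up to B is 8 semitones, a half step wider than a perfect fifth, so the interval is augmented.

augmented 5th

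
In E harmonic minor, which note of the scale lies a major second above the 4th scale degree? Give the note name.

B

The scale is E F# G A B C D#.
The 4th scale degree is A; a major second above that is B — scale degree 5.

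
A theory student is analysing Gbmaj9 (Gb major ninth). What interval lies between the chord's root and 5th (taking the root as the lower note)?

Gbmaj9 is spelled Gb, Bb, Db, F, Ab.
Root = Gb; 5th = Db.
From Gb to Db is 7 semitones, exactly the perfect fifth.

perfect fifth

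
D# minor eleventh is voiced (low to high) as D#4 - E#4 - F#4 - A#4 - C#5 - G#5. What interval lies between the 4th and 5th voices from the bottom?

Those voices are A#4 and C#5.
3 letter names make it a third; at 3 semitones (a half step narrower than major) the quality is minor.

m3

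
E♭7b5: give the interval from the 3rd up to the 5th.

diminished third

E♭7b5 is spelled E♭ G B𝄫 D♭.
The 3rd is G and the 5th is B𝄫.
G up to B𝄫 is 2 semitones, a whole step narrower than a major third, so the interval is diminished.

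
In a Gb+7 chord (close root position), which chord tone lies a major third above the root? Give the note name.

Bb

The chord tones of Gb7#5 are Gb, Bb, D, Fb.
The root is Gb. A major third above Gb is Bb.
Bb is the chord's 3rd.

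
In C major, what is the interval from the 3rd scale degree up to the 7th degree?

The scale runs C D E F G A B.
3rd scale degree = E; degree 7 = B.
Counting 5 letters and 7 half steps from E gives a perfect fifth.

perfect fifth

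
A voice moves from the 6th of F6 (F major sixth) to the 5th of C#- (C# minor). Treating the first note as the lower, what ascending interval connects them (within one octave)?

F6 (F major sixth) has D as its 6th, and C#- (C# minor) has G# as its 5th.
4 letter names make it a fourth; at 6 semitones (a half step wider than perfect) the quality is augmented.

A4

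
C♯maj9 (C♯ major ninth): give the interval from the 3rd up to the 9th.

C♯ major ninth: C♯–E♯–G♯–B♯–D♯.
So we need the interval from E♯ up to D♯.
7 letter names make it a seventh; at 10 semitones (a half step narrower than major) the quality is minor.

m7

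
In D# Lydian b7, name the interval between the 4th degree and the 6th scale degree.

D# lydian dominant: D# E# F## G## A# B# C#.
The 4th degree is G## and the degree 6 is B#.
From G## to B#: 3 semitones over a third = minor.

minor 3rd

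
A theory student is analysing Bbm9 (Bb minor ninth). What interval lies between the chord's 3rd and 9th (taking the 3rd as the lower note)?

Spelling the chord: Bb–Db–F–Ab–C.
So we need the interval from Db up to C.
Counting 7 letters and 11 half steps from Db gives a major seventh.

major seventh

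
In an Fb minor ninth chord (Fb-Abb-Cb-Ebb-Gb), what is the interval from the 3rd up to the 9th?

The 3rd is Abb and the 9th is Gb.
Abb up to Gb spans 7 letter names and 11 semitones — a major seventh.

major seventh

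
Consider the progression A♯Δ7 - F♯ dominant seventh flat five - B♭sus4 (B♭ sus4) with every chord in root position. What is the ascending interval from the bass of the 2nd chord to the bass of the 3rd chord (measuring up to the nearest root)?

The roots are F♯ and B♭.
F♯ up to B♭ is 4 semitones, a half step narrower than a perfect fourth, so the interval is diminished.

diminished 4th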